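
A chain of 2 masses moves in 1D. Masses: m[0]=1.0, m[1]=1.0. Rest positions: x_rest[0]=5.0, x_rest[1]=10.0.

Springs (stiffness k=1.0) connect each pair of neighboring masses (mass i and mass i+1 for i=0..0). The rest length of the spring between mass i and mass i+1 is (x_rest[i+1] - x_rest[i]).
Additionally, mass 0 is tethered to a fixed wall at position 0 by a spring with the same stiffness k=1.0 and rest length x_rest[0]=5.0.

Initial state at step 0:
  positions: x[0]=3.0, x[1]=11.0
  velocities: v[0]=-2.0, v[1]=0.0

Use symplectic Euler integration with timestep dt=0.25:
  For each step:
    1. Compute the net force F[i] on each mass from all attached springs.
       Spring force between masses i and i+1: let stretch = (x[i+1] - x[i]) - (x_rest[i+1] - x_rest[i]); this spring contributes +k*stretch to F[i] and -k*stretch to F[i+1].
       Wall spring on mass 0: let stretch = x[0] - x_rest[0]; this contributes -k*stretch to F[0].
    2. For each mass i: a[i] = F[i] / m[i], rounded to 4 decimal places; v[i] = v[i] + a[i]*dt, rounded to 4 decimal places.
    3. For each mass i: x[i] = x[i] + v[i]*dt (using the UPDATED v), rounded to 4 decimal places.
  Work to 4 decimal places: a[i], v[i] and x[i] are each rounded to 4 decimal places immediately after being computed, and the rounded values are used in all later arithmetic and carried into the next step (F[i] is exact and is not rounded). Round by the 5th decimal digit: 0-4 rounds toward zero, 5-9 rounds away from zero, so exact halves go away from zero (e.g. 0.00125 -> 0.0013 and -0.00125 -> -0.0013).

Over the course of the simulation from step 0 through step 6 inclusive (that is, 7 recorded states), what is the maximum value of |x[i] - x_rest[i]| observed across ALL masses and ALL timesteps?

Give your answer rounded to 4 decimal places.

Answer: 2.1875

Derivation:
Step 0: x=[3.0000 11.0000] v=[-2.0000 0.0000]
Step 1: x=[2.8125 10.8125] v=[-0.7500 -0.7500]
Step 2: x=[2.9492 10.4375] v=[0.5469 -1.5000]
Step 3: x=[3.3696 9.9070] v=[1.6817 -2.1221]
Step 4: x=[3.9880 9.2804] v=[2.4737 -2.5065]
Step 5: x=[4.6880 8.6355] v=[2.7998 -2.5796]
Step 6: x=[5.3417 8.0564] v=[2.6147 -2.3165]
Max displacement = 2.1875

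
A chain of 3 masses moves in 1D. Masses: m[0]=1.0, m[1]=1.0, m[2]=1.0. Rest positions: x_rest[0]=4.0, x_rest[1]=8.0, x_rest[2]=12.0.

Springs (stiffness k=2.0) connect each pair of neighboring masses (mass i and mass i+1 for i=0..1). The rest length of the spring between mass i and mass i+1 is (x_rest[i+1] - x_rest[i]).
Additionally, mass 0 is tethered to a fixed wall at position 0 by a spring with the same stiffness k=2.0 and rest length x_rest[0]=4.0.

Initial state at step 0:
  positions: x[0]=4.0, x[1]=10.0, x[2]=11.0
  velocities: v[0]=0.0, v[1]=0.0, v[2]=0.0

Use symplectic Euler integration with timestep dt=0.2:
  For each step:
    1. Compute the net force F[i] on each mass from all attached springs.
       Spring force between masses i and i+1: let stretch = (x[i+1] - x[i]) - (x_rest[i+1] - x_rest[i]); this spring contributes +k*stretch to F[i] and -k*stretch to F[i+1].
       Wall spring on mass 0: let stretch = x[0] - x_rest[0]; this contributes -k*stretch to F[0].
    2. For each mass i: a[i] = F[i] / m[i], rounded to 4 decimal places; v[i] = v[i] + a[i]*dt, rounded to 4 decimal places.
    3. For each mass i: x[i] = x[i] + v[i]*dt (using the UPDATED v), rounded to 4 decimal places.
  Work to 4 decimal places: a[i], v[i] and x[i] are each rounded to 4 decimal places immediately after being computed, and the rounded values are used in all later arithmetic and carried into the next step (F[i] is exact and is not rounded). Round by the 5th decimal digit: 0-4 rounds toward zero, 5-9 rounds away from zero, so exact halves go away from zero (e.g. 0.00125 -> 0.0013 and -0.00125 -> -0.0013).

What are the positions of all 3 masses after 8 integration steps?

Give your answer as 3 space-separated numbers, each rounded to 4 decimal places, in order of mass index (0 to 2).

Answer: 3.5031 7.2668 13.0993

Derivation:
Step 0: x=[4.0000 10.0000 11.0000] v=[0.0000 0.0000 0.0000]
Step 1: x=[4.1600 9.6000 11.2400] v=[0.8000 -2.0000 1.2000]
Step 2: x=[4.4224 8.8960 11.6688] v=[1.3120 -3.5200 2.1440]
Step 3: x=[4.6889 8.0559 12.1958] v=[1.3325 -4.2003 2.6349]
Step 4: x=[4.8496 7.2777 12.7116] v=[0.8037 -3.8911 2.5789]
Step 5: x=[4.8166 6.7399 13.1127] v=[-0.1649 -2.6888 2.0053]
Step 6: x=[4.5522 6.5581 13.3239] v=[-1.3222 -0.9090 1.0562]
Step 7: x=[4.0841 6.7571 13.3139] v=[-2.3407 0.9950 -0.0501]
Step 8: x=[3.5031 7.2668 13.0993] v=[-2.9051 2.5485 -1.0728]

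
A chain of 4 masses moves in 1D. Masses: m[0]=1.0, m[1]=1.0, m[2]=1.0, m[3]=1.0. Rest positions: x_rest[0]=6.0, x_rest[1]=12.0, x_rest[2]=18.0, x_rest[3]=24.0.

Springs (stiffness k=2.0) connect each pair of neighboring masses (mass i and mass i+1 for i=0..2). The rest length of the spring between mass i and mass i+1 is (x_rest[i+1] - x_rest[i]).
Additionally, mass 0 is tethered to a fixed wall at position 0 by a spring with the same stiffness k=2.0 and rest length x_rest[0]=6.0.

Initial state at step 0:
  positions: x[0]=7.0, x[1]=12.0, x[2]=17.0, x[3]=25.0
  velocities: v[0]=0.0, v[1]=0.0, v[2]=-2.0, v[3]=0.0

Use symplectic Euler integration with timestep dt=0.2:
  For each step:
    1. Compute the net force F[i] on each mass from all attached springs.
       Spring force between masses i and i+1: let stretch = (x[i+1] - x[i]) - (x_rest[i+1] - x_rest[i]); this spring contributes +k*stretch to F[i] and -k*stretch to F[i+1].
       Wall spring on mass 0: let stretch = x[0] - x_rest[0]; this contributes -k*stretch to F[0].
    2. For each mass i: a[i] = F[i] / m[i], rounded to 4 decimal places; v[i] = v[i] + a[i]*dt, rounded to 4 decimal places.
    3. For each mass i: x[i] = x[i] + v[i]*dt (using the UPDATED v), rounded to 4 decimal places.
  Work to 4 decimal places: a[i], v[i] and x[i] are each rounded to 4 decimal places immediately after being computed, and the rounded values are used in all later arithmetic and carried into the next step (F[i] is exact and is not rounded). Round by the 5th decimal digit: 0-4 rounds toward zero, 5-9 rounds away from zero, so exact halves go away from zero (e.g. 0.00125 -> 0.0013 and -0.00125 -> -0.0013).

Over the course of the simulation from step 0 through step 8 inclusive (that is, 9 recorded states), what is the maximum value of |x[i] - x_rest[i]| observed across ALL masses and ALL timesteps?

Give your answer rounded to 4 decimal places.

Step 0: x=[7.0000 12.0000 17.0000 25.0000] v=[0.0000 0.0000 -2.0000 0.0000]
Step 1: x=[6.8400 12.0000 16.8400 24.8400] v=[-0.8000 0.0000 -0.8000 -0.8000]
Step 2: x=[6.5456 11.9744 16.9328 24.5200] v=[-1.4720 -0.1280 0.4640 -1.6000]
Step 3: x=[6.1619 11.9112 17.2359 24.0730] v=[-1.9187 -0.3162 1.5155 -2.2349]
Step 4: x=[5.7452 11.8140 17.6600 23.5591] v=[-2.0837 -0.4860 2.1205 -2.5697]
Step 5: x=[5.3543 11.6990 18.0883 23.0532] v=[-1.9543 -0.5751 2.1417 -2.5293]
Step 6: x=[5.0427 11.5875 18.4027 22.6301] v=[-1.5581 -0.5573 1.5719 -2.1153]
Step 7: x=[4.8512 11.4977 18.5101 22.3488] v=[-0.9573 -0.4491 0.5368 -1.4063]
Step 8: x=[4.8034 11.4372 18.3636 22.2404] v=[-0.2392 -0.3027 -0.7327 -0.5418]
Max displacement = 1.7596

Answer: 1.7596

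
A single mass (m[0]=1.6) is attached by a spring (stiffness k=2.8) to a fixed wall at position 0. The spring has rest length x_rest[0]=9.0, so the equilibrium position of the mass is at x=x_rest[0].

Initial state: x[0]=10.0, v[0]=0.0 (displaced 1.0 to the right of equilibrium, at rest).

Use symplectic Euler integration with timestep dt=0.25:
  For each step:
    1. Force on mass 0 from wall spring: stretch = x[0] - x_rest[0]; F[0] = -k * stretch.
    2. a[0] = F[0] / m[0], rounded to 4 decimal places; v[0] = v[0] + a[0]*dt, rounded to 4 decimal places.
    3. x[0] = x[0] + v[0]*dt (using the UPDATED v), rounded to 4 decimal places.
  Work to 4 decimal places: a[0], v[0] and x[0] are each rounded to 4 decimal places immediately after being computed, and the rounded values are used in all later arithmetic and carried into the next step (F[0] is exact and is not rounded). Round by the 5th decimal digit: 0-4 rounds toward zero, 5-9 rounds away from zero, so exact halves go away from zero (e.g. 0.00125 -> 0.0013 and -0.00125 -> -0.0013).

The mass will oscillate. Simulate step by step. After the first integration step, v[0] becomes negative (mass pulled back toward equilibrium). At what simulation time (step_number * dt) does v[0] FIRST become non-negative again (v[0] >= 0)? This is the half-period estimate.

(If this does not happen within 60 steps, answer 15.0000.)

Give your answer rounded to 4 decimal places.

Step 0: x=[10.0000] v=[0.0000]
Step 1: x=[9.8906] v=[-0.4375]
Step 2: x=[9.6838] v=[-0.8272]
Step 3: x=[9.4022] v=[-1.1264]
Step 4: x=[9.0766] v=[-1.3024]
Step 5: x=[8.7426] v=[-1.3359]
Step 6: x=[8.4368] v=[-1.2233]
Step 7: x=[8.1926] v=[-0.9769]
Step 8: x=[8.0367] v=[-0.6237]
Step 9: x=[7.9861] v=[-0.2023]
Step 10: x=[8.0464] v=[0.2413]
First v>=0 after going negative at step 10, time=2.5000

Answer: 2.5000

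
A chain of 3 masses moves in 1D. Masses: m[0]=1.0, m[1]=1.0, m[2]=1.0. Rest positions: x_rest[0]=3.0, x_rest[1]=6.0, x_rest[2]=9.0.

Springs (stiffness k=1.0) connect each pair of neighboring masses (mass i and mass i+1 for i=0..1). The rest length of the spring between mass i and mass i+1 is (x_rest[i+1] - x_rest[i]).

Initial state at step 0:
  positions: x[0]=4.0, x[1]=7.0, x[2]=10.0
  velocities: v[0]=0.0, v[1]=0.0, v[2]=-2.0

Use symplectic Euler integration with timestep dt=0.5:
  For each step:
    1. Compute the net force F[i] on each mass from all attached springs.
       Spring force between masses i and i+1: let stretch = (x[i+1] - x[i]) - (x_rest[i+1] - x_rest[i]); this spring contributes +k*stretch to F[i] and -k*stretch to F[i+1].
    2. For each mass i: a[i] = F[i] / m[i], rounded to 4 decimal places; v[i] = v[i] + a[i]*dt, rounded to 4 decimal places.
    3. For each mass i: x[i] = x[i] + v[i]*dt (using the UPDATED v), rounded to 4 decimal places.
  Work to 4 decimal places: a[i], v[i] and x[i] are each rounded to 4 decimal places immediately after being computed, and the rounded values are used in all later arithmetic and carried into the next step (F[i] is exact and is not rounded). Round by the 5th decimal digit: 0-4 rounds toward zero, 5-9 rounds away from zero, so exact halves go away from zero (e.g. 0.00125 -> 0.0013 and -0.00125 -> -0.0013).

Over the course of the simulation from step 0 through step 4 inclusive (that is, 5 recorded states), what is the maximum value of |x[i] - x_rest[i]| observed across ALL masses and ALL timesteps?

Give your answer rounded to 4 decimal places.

Step 0: x=[4.0000 7.0000 10.0000] v=[0.0000 0.0000 -2.0000]
Step 1: x=[4.0000 7.0000 9.0000] v=[0.0000 0.0000 -2.0000]
Step 2: x=[4.0000 6.7500 8.2500] v=[0.0000 -0.5000 -1.5000]
Step 3: x=[3.9375 6.1875 7.8750] v=[-0.1250 -1.1250 -0.7500]
Step 4: x=[3.6875 5.4844 7.8281] v=[-0.5000 -1.4063 -0.0938]
Max displacement = 1.1719

Answer: 1.1719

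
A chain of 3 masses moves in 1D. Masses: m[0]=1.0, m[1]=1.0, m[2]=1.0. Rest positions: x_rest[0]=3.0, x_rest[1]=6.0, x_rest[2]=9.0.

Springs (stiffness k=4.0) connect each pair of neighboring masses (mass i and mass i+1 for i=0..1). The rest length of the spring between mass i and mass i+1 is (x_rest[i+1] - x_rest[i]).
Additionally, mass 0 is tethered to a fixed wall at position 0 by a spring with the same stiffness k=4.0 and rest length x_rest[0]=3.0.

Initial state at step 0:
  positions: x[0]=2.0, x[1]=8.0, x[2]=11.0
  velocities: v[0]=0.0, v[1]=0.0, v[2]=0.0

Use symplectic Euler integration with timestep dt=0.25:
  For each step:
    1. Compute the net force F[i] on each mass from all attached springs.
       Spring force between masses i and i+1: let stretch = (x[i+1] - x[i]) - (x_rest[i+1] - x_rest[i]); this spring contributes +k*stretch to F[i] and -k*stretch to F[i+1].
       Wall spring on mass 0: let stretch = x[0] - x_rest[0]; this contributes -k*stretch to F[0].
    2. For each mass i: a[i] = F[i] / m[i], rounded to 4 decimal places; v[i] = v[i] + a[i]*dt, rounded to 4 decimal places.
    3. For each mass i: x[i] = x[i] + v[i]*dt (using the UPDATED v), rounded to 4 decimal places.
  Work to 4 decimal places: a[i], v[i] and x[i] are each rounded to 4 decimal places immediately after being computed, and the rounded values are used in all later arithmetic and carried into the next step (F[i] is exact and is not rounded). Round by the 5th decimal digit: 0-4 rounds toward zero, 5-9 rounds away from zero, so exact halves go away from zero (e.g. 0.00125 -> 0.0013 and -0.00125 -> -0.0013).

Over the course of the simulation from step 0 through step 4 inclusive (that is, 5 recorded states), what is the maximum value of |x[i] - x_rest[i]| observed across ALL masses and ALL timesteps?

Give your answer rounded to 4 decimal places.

Answer: 2.0625

Derivation:
Step 0: x=[2.0000 8.0000 11.0000] v=[0.0000 0.0000 0.0000]
Step 1: x=[3.0000 7.2500 11.0000] v=[4.0000 -3.0000 0.0000]
Step 2: x=[4.3125 6.3750 10.8125] v=[5.2500 -3.5000 -0.7500]
Step 3: x=[5.0625 6.0938 10.2656] v=[3.0000 -1.1250 -2.1875]
Step 4: x=[4.8047 6.5977 9.4258] v=[-1.0312 2.0155 -3.3593]
Max displacement = 2.0625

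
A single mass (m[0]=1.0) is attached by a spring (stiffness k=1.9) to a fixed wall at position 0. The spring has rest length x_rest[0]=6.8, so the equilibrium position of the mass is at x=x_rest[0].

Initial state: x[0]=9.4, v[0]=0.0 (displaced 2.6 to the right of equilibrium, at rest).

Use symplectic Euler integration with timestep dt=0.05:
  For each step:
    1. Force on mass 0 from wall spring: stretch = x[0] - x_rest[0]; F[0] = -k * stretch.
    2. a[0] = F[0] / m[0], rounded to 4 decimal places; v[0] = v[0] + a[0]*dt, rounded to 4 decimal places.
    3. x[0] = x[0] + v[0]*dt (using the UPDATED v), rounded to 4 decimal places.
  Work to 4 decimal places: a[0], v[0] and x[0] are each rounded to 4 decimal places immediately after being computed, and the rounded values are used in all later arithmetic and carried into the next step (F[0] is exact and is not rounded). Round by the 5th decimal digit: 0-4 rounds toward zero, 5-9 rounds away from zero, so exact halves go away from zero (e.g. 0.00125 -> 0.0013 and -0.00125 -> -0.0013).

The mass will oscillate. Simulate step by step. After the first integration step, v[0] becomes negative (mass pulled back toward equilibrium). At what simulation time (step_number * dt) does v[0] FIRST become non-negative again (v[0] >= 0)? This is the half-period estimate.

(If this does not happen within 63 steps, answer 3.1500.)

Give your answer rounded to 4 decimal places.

Answer: 2.3000

Derivation:
Step 0: x=[9.4000] v=[0.0000]
Step 1: x=[9.3877] v=[-0.2470]
Step 2: x=[9.3631] v=[-0.4928]
Step 3: x=[9.3263] v=[-0.7363]
Step 4: x=[9.2775] v=[-0.9763]
Step 5: x=[9.2169] v=[-1.2117]
Step 6: x=[9.1448] v=[-1.4413]
Step 7: x=[9.0616] v=[-1.6641]
Step 8: x=[8.9677] v=[-1.8790]
Step 9: x=[8.8635] v=[-2.0849]
Step 10: x=[8.7495] v=[-2.2809]
Step 11: x=[8.6262] v=[-2.4661]
Step 12: x=[8.4942] v=[-2.6396]
Step 13: x=[8.3542] v=[-2.8006]
Step 14: x=[8.2068] v=[-2.9483]
Step 15: x=[8.0527] v=[-3.0819]
Step 16: x=[7.8927] v=[-3.2009]
Step 17: x=[7.7275] v=[-3.3047]
Step 18: x=[7.5579] v=[-3.3928]
Step 19: x=[7.3847] v=[-3.4648]
Step 20: x=[7.2087] v=[-3.5203]
Step 21: x=[7.0307] v=[-3.5591]
Step 22: x=[6.8517] v=[-3.5810]
Step 23: x=[6.6724] v=[-3.5859]
Step 24: x=[6.4937] v=[-3.5738]
Step 25: x=[6.3165] v=[-3.5447]
Step 26: x=[6.1416] v=[-3.4988]
Step 27: x=[5.9698] v=[-3.4363]
Step 28: x=[5.8019] v=[-3.3574]
Step 29: x=[5.6388] v=[-3.2626]
Step 30: x=[5.4812] v=[-3.1523]
Step 31: x=[5.3299] v=[-3.0270]
Step 32: x=[5.1855] v=[-2.8873]
Step 33: x=[5.0488] v=[-2.7339]
Step 34: x=[4.9204] v=[-2.5675]
Step 35: x=[4.8010] v=[-2.3889]
Step 36: x=[4.6911] v=[-2.1990]
Step 37: x=[4.5912] v=[-1.9987]
Step 38: x=[4.5018] v=[-1.7889]
Step 39: x=[4.4233] v=[-1.5706]
Step 40: x=[4.3561] v=[-1.3448]
Step 41: x=[4.3005] v=[-1.1126]
Step 42: x=[4.2567] v=[-0.8751]
Step 43: x=[4.2250] v=[-0.6335]
Step 44: x=[4.2056] v=[-0.3889]
Step 45: x=[4.1985] v=[-0.1424]
Step 46: x=[4.2037] v=[0.1047]
First v>=0 after going negative at step 46, time=2.3000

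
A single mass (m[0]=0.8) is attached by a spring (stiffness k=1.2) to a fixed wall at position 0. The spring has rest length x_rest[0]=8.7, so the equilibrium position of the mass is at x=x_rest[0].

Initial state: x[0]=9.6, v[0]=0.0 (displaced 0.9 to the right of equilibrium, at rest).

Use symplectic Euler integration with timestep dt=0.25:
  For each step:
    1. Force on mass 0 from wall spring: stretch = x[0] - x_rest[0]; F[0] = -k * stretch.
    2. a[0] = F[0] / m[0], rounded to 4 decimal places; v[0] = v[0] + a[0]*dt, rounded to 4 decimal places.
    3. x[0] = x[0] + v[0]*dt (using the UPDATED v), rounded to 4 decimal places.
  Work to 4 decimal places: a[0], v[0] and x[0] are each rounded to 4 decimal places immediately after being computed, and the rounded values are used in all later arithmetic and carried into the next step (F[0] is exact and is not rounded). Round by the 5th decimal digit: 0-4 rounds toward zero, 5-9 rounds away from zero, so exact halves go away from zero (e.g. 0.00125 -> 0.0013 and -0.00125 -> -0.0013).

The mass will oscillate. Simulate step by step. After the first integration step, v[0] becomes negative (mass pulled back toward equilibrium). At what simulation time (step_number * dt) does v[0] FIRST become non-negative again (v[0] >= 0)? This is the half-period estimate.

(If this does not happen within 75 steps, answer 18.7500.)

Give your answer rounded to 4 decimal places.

Step 0: x=[9.6000] v=[0.0000]
Step 1: x=[9.5156] v=[-0.3375]
Step 2: x=[9.3548] v=[-0.6434]
Step 3: x=[9.1326] v=[-0.8890]
Step 4: x=[8.8698] v=[-1.0512]
Step 5: x=[8.5911] v=[-1.1149]
Step 6: x=[8.3226] v=[-1.0741]
Step 7: x=[8.0895] v=[-0.9326]
Step 8: x=[7.9136] v=[-0.7037]
Step 9: x=[7.8114] v=[-0.4088]
Step 10: x=[7.7925] v=[-0.0756]
Step 11: x=[7.8587] v=[0.2647]
First v>=0 after going negative at step 11, time=2.7500

Answer: 2.7500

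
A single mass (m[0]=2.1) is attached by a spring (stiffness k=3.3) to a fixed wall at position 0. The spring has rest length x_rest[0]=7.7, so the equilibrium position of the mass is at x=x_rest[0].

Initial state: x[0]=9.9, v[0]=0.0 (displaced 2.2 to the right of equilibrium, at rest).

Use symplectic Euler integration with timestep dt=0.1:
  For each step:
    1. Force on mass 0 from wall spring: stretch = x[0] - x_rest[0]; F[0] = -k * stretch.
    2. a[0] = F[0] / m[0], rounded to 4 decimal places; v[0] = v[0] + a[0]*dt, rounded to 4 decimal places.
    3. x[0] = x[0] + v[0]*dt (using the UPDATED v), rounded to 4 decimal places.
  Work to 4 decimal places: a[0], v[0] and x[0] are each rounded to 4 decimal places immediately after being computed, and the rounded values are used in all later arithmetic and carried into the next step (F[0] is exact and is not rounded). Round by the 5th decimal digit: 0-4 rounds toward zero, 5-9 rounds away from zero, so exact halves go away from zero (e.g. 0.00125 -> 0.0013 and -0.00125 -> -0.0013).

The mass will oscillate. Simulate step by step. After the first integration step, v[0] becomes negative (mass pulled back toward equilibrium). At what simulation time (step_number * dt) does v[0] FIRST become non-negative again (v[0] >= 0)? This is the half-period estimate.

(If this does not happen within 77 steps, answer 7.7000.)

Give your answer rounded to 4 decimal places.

Answer: 2.6000

Derivation:
Step 0: x=[9.9000] v=[0.0000]
Step 1: x=[9.8654] v=[-0.3457]
Step 2: x=[9.7968] v=[-0.6860]
Step 3: x=[9.6953] v=[-1.0155]
Step 4: x=[9.5624] v=[-1.3291]
Step 5: x=[9.4002] v=[-1.6218]
Step 6: x=[9.2113] v=[-1.8890]
Step 7: x=[8.9987] v=[-2.1265]
Step 8: x=[8.7656] v=[-2.3306]
Step 9: x=[8.5158] v=[-2.4981]
Step 10: x=[8.2532] v=[-2.6263]
Step 11: x=[7.9819] v=[-2.7132]
Step 12: x=[7.7062] v=[-2.7575]
Step 13: x=[7.4304] v=[-2.7585]
Step 14: x=[7.1588] v=[-2.7161]
Step 15: x=[6.8957] v=[-2.6311]
Step 16: x=[6.6452] v=[-2.5047]
Step 17: x=[6.4113] v=[-2.3390]
Step 18: x=[6.1977] v=[-2.1365]
Step 19: x=[6.0077] v=[-1.9004]
Step 20: x=[5.8443] v=[-1.6345]
Step 21: x=[5.7100] v=[-1.3429]
Step 22: x=[5.6070] v=[-1.0302]
Step 23: x=[5.5369] v=[-0.7013]
Step 24: x=[5.5008] v=[-0.3614]
Step 25: x=[5.4992] v=[-0.0158]
Step 26: x=[5.5322] v=[0.3300]
First v>=0 after going negative at step 26, time=2.6000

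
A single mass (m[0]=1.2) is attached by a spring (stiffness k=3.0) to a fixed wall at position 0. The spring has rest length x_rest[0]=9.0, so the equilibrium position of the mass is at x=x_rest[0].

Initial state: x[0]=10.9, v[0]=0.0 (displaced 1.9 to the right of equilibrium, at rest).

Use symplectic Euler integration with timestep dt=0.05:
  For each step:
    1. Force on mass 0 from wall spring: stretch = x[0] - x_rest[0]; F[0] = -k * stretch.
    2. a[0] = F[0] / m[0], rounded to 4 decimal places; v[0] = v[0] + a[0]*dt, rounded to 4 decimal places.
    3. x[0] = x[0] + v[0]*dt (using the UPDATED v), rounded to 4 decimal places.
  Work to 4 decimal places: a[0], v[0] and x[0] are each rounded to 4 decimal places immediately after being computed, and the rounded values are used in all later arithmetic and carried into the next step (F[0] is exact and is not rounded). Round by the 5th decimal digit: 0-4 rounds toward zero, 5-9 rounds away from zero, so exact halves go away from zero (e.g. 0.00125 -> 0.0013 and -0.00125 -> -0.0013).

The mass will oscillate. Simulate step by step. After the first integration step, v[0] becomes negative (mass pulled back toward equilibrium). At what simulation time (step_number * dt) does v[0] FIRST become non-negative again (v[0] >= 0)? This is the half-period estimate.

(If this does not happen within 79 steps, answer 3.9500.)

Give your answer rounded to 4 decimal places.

Answer: 2.0000

Derivation:
Step 0: x=[10.9000] v=[0.0000]
Step 1: x=[10.8881] v=[-0.2375]
Step 2: x=[10.8644] v=[-0.4735]
Step 3: x=[10.8291] v=[-0.7066]
Step 4: x=[10.7823] v=[-0.9352]
Step 5: x=[10.7244] v=[-1.1580]
Step 6: x=[10.6557] v=[-1.3736]
Step 7: x=[10.5767] v=[-1.5806]
Step 8: x=[10.4878] v=[-1.7777]
Step 9: x=[10.3896] v=[-1.9637]
Step 10: x=[10.2827] v=[-2.1374]
Step 11: x=[10.1678] v=[-2.2977]
Step 12: x=[10.0456] v=[-2.4437]
Step 13: x=[9.9169] v=[-2.5744]
Step 14: x=[9.7825] v=[-2.6890]
Step 15: x=[9.6432] v=[-2.7868]
Step 16: x=[9.4998] v=[-2.8672]
Step 17: x=[9.3533] v=[-2.9297]
Step 18: x=[9.2046] v=[-2.9739]
Step 19: x=[9.0546] v=[-2.9995]
Step 20: x=[8.9043] v=[-3.0063]
Step 21: x=[8.7546] v=[-2.9943]
Step 22: x=[8.6064] v=[-2.9636]
Step 23: x=[8.4607] v=[-2.9144]
Step 24: x=[8.3184] v=[-2.8470]
Step 25: x=[8.1803] v=[-2.7618]
Step 26: x=[8.0473] v=[-2.6593]
Step 27: x=[7.9203] v=[-2.5402]
Step 28: x=[7.8000] v=[-2.4052]
Step 29: x=[7.6872] v=[-2.2552]
Step 30: x=[7.5826] v=[-2.0911]
Step 31: x=[7.4869] v=[-1.9139]
Step 32: x=[7.4007] v=[-1.7248]
Step 33: x=[7.3245] v=[-1.5249]
Step 34: x=[7.2587] v=[-1.3155]
Step 35: x=[7.2038] v=[-1.0978]
Step 36: x=[7.1601] v=[-0.8733]
Step 37: x=[7.1279] v=[-0.6433]
Step 38: x=[7.1074] v=[-0.4093]
Step 39: x=[7.0988] v=[-0.1727]
Step 40: x=[7.1021] v=[0.0650]
First v>=0 after going negative at step 40, time=2.0000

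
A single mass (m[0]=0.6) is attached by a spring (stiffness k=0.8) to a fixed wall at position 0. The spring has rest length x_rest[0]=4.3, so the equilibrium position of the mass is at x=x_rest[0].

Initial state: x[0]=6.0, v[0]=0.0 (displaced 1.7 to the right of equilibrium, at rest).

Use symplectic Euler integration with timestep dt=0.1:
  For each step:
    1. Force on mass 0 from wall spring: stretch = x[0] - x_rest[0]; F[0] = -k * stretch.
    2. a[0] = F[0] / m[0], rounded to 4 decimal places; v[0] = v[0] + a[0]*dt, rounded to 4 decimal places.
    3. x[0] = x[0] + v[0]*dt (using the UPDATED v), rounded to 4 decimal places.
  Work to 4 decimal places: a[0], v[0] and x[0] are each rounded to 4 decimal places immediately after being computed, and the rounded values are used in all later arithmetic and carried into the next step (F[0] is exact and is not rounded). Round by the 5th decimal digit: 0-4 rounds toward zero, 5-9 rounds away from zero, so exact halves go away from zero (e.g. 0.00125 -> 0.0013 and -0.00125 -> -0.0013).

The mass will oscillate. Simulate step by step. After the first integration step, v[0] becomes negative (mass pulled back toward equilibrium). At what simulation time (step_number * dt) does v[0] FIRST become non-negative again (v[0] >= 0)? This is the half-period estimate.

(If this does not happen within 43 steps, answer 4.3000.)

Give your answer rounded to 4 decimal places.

Step 0: x=[6.0000] v=[0.0000]
Step 1: x=[5.9773] v=[-0.2267]
Step 2: x=[5.9323] v=[-0.4503]
Step 3: x=[5.8655] v=[-0.6679]
Step 4: x=[5.7778] v=[-0.8766]
Step 5: x=[5.6704] v=[-1.0736]
Step 6: x=[5.5448] v=[-1.2563]
Step 7: x=[5.4026] v=[-1.4223]
Step 8: x=[5.2457] v=[-1.5693]
Step 9: x=[5.0762] v=[-1.6954]
Step 10: x=[4.8963] v=[-1.7989]
Step 11: x=[4.7085] v=[-1.8784]
Step 12: x=[4.5152] v=[-1.9329]
Step 13: x=[4.3190] v=[-1.9616]
Step 14: x=[4.1226] v=[-1.9641]
Step 15: x=[3.9286] v=[-1.9405]
Step 16: x=[3.7395] v=[-1.8910]
Step 17: x=[3.5579] v=[-1.8163]
Step 18: x=[3.3862] v=[-1.7174]
Step 19: x=[3.2266] v=[-1.5956]
Step 20: x=[3.0814] v=[-1.4525]
Step 21: x=[2.9524] v=[-1.2900]
Step 22: x=[2.8414] v=[-1.1103]
Step 23: x=[2.7498] v=[-0.9158]
Step 24: x=[2.6789] v=[-0.7091]
Step 25: x=[2.6296] v=[-0.4930]
Step 26: x=[2.6026] v=[-0.2703]
Step 27: x=[2.5982] v=[-0.0440]
Step 28: x=[2.6165] v=[0.1829]
First v>=0 after going negative at step 28, time=2.8000

Answer: 2.8000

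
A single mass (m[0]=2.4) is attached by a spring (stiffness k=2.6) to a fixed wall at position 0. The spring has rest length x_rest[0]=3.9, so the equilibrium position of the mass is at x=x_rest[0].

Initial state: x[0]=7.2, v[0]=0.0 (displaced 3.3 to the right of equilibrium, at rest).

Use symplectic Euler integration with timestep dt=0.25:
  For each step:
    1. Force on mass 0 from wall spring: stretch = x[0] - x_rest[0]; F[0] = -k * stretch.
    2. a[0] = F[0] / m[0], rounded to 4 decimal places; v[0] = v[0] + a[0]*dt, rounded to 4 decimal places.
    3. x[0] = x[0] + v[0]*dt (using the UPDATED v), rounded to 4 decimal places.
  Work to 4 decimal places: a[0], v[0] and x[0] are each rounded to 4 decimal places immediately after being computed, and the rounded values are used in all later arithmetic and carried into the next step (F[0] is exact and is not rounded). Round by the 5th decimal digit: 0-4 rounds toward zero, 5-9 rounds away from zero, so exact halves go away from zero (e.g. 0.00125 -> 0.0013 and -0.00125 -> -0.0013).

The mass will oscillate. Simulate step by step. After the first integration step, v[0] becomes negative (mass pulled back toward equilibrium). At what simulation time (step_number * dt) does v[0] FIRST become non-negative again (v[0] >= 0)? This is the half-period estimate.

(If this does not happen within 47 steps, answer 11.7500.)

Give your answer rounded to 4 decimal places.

Step 0: x=[7.2000] v=[0.0000]
Step 1: x=[6.9766] v=[-0.8938]
Step 2: x=[6.5448] v=[-1.7271]
Step 3: x=[5.9340] v=[-2.4434]
Step 4: x=[5.1854] v=[-2.9943]
Step 5: x=[4.3498] v=[-3.3424]
Step 6: x=[3.4838] v=[-3.4642]
Step 7: x=[2.6459] v=[-3.3515]
Step 8: x=[1.8929] v=[-3.0119]
Step 9: x=[1.2758] v=[-2.4683]
Step 10: x=[0.8364] v=[-1.7576]
Step 11: x=[0.6044] v=[-0.9279]
Step 12: x=[0.5956] v=[-0.0354]
Step 13: x=[0.8105] v=[0.8596]
First v>=0 after going negative at step 13, time=3.2500

Answer: 3.2500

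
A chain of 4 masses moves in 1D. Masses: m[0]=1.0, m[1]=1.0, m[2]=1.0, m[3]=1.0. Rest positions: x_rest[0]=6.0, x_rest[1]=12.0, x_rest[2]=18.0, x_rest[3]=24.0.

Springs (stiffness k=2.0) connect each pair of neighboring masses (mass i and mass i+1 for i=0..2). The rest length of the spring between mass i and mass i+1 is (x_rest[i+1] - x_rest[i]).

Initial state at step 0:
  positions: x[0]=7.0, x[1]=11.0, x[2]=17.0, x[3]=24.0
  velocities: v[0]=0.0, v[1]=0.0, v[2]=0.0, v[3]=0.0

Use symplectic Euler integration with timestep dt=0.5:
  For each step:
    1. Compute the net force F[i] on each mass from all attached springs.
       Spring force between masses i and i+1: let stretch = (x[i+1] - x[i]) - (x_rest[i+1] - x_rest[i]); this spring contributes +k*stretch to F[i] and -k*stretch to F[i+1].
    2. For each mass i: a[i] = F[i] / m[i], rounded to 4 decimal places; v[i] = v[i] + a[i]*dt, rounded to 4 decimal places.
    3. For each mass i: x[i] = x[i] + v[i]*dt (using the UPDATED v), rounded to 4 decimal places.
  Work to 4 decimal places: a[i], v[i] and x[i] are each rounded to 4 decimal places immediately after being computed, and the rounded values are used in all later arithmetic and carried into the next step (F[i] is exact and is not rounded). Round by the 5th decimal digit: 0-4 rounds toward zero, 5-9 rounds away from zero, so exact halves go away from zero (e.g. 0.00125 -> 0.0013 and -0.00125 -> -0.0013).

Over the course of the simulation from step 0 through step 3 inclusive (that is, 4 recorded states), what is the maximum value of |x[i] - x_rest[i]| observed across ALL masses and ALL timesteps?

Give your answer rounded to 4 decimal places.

Step 0: x=[7.0000 11.0000 17.0000 24.0000] v=[0.0000 0.0000 0.0000 0.0000]
Step 1: x=[6.0000 12.0000 17.5000 23.5000] v=[-2.0000 2.0000 1.0000 -1.0000]
Step 2: x=[5.0000 12.7500 18.2500 23.0000] v=[-2.0000 1.5000 1.5000 -1.0000]
Step 3: x=[4.8750 12.3750 18.6250 23.1250] v=[-0.2500 -0.7500 0.7500 0.2500]
Max displacement = 1.1250

Answer: 1.1250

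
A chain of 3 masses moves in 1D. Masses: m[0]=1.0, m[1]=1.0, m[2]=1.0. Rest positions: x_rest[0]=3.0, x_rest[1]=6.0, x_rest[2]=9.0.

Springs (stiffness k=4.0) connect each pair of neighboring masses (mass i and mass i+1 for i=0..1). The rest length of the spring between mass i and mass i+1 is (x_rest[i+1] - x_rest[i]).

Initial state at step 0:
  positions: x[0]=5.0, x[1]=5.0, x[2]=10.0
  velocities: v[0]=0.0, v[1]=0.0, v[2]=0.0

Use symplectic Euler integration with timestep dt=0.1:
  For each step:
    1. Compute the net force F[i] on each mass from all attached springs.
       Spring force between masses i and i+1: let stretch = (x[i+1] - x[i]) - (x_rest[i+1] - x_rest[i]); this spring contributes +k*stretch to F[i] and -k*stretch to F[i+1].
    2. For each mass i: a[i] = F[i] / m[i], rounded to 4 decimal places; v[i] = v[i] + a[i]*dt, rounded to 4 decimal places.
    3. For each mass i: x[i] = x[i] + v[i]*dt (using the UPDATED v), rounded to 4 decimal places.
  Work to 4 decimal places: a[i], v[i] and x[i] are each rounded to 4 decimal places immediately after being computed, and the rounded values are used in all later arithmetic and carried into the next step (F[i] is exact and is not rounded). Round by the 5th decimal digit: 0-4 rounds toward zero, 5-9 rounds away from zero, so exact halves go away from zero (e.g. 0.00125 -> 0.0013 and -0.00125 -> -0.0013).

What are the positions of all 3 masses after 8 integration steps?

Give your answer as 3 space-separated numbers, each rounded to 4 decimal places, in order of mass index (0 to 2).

Step 0: x=[5.0000 5.0000 10.0000] v=[0.0000 0.0000 0.0000]
Step 1: x=[4.8800 5.2000 9.9200] v=[-1.2000 2.0000 -0.8000]
Step 2: x=[4.6528 5.5760 9.7712] v=[-2.2720 3.7600 -1.4880]
Step 3: x=[4.3425 6.0829 9.5746] v=[-3.1027 5.0688 -1.9661]
Step 4: x=[3.9819 6.6598 9.3583] v=[-3.6065 5.7693 -2.1628]
Step 5: x=[3.6084 7.2376 9.1541] v=[-3.7353 5.7775 -2.0422]
Step 6: x=[3.2600 7.7468 8.9932] v=[-3.4836 5.0924 -1.6088]
Step 7: x=[2.9711 8.1264 8.9025] v=[-2.8889 3.7962 -0.9074]
Step 8: x=[2.7684 8.3309 8.9007] v=[-2.0268 2.0445 -0.0178]

Answer: 2.7684 8.3309 8.9007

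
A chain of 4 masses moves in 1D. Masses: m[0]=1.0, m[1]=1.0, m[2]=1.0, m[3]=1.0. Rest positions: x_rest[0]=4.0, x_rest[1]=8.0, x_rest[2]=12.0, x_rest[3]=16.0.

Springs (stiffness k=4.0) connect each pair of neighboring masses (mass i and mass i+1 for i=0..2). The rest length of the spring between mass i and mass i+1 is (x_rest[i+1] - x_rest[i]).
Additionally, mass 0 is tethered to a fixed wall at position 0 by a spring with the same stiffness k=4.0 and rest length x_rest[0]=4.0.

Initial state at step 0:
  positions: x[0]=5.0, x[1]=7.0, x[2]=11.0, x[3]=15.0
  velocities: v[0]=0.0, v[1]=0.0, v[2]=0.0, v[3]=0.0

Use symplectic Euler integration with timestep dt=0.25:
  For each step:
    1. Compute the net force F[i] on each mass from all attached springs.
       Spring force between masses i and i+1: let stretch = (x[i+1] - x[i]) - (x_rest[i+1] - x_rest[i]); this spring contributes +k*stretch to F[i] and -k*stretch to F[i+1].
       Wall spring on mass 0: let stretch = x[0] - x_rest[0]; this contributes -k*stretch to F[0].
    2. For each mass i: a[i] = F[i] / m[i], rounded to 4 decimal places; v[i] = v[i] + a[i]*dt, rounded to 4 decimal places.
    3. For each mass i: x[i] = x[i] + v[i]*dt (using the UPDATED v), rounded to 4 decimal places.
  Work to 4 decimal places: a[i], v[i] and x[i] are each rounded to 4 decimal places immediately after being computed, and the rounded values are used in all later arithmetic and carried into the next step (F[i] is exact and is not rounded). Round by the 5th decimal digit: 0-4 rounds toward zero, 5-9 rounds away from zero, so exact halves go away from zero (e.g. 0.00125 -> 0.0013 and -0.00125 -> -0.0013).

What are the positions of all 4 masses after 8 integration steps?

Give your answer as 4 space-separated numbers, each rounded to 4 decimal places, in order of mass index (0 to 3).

Answer: 4.3481 7.8118 11.1137 16.5780

Derivation:
Step 0: x=[5.0000 7.0000 11.0000 15.0000] v=[0.0000 0.0000 0.0000 0.0000]
Step 1: x=[4.2500 7.5000 11.0000 15.0000] v=[-3.0000 2.0000 0.0000 0.0000]
Step 2: x=[3.2500 8.0625 11.1250 15.0000] v=[-4.0000 2.2500 0.5000 0.0000]
Step 3: x=[2.6406 8.1875 11.4531 15.0313] v=[-2.4375 0.5000 1.3125 0.1250]
Step 4: x=[2.7578 7.7422 11.8594 15.1680] v=[0.4688 -1.7813 1.6251 0.5468]
Step 5: x=[3.4317 7.0801 12.0635 15.4776] v=[2.6954 -2.6485 0.8165 1.2382]
Step 6: x=[4.1597 6.7517 11.8753 15.9336] v=[2.9121 -1.3135 -0.7528 1.8241]
Step 7: x=[4.4958 7.0562 11.4208 16.3751] v=[1.3444 1.2181 -1.8181 1.7658]
Step 8: x=[4.3481 7.8118 11.1137 16.5780] v=[-0.5910 3.0223 -1.2284 0.8115]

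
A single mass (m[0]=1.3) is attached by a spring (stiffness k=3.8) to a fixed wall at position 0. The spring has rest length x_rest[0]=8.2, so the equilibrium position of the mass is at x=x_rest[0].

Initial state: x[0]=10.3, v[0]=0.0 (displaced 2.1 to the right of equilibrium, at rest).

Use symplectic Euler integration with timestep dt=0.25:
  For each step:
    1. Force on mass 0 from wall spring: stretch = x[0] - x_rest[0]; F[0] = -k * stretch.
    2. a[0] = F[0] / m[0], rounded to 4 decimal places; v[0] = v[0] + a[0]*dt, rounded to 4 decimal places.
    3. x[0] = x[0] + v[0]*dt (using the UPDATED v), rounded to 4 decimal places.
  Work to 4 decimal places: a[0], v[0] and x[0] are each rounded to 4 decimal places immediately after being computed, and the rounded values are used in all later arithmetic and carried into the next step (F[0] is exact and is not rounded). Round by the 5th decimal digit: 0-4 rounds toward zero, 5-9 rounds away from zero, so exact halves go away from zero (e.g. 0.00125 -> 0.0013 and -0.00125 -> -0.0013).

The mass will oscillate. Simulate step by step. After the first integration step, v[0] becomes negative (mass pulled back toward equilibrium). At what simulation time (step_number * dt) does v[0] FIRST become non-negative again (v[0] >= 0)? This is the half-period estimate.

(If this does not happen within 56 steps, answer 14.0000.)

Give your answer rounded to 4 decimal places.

Step 0: x=[10.3000] v=[0.0000]
Step 1: x=[9.9164] v=[-1.5346]
Step 2: x=[9.2192] v=[-2.7889]
Step 3: x=[8.3358] v=[-3.5337]
Step 4: x=[7.4276] v=[-3.6330]
Step 5: x=[6.6605] v=[-3.0686]
Step 6: x=[6.1746] v=[-1.9436]
Step 7: x=[6.0587] v=[-0.4635]
Step 8: x=[6.3340] v=[1.1013]
First v>=0 after going negative at step 8, time=2.0000

Answer: 2.0000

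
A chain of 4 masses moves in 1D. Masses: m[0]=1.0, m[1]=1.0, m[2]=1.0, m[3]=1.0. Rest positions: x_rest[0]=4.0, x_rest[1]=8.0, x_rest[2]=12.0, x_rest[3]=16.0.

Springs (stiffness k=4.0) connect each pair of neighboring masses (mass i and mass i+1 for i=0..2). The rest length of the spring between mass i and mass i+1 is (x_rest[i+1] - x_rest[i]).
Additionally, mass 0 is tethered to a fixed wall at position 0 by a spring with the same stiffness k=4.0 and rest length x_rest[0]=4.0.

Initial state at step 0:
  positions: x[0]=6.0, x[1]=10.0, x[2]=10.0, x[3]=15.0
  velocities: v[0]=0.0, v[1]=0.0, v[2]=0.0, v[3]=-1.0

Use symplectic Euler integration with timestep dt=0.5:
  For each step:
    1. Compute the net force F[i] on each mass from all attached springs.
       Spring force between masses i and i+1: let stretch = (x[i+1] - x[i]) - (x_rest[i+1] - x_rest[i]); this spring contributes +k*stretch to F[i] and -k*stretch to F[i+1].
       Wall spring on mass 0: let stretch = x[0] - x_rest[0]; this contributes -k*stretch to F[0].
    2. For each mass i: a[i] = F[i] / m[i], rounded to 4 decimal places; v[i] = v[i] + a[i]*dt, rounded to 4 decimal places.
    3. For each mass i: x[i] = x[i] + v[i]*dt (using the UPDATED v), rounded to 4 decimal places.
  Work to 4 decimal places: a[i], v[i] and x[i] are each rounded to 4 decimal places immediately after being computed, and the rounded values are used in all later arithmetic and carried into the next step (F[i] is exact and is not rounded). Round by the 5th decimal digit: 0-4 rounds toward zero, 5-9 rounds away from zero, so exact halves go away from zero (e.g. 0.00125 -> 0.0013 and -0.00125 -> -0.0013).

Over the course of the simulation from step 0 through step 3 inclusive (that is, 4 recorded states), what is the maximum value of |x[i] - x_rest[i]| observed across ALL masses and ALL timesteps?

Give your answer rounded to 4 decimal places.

Answer: 4.5000

Derivation:
Step 0: x=[6.0000 10.0000 10.0000 15.0000] v=[0.0000 0.0000 0.0000 -1.0000]
Step 1: x=[4.0000 6.0000 15.0000 13.5000] v=[-4.0000 -8.0000 10.0000 -3.0000]
Step 2: x=[0.0000 9.0000 9.5000 17.5000] v=[-8.0000 6.0000 -11.0000 8.0000]
Step 3: x=[5.0000 3.5000 11.5000 17.5000] v=[10.0000 -11.0000 4.0000 0.0000]
Max displacement = 4.5000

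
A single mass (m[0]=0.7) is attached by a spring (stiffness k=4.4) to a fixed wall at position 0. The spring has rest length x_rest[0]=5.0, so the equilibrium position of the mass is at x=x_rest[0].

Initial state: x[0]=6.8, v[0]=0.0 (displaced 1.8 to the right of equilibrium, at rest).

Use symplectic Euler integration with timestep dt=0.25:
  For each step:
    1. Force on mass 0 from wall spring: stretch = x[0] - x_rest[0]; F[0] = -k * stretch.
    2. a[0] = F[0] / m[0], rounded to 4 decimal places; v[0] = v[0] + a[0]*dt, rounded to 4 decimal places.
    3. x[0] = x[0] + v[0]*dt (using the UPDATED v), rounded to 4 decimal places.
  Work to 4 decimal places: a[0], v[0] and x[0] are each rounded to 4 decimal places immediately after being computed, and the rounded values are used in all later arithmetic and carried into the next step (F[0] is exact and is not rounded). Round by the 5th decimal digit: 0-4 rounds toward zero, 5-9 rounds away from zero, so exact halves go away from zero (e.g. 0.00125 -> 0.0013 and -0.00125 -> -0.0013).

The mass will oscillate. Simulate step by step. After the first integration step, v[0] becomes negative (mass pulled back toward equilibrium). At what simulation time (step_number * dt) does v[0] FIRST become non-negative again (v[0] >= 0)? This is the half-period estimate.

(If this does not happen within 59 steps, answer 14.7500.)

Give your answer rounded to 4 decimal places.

Step 0: x=[6.8000] v=[0.0000]
Step 1: x=[6.0929] v=[-2.8286]
Step 2: x=[4.9564] v=[-4.5460]
Step 3: x=[3.8370] v=[-4.4775]
Step 4: x=[3.1745] v=[-2.6499]
Step 5: x=[3.2292] v=[0.2188]
First v>=0 after going negative at step 5, time=1.2500

Answer: 1.2500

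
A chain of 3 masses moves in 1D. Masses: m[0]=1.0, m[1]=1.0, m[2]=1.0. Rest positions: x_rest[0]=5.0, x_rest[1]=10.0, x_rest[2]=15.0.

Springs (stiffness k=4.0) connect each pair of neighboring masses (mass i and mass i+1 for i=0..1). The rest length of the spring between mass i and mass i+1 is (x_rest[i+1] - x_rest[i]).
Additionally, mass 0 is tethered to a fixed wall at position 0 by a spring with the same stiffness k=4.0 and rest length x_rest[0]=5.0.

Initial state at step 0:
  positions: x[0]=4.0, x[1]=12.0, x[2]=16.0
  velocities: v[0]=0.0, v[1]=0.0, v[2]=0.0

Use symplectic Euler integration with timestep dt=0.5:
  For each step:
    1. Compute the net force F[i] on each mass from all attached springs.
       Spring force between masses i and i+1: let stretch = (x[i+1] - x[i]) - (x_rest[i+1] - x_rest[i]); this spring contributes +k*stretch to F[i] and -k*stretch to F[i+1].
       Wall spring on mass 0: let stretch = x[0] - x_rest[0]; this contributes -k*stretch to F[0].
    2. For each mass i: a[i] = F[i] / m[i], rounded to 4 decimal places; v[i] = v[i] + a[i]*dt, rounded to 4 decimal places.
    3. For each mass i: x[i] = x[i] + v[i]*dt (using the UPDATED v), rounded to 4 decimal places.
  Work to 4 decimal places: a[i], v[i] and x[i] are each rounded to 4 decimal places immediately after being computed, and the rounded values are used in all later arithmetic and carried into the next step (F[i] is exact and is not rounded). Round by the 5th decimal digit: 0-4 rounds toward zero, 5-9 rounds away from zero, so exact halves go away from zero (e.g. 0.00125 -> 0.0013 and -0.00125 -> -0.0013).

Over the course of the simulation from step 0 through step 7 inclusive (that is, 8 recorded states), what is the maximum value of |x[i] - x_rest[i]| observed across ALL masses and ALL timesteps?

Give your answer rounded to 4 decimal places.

Answer: 3.0000

Derivation:
Step 0: x=[4.0000 12.0000 16.0000] v=[0.0000 0.0000 0.0000]
Step 1: x=[8.0000 8.0000 17.0000] v=[8.0000 -8.0000 2.0000]
Step 2: x=[4.0000 13.0000 14.0000] v=[-8.0000 10.0000 -6.0000]
Step 3: x=[5.0000 10.0000 15.0000] v=[2.0000 -6.0000 2.0000]
Step 4: x=[6.0000 7.0000 16.0000] v=[2.0000 -6.0000 2.0000]
Step 5: x=[2.0000 12.0000 13.0000] v=[-8.0000 10.0000 -6.0000]
Step 6: x=[6.0000 8.0000 14.0000] v=[8.0000 -8.0000 2.0000]
Step 7: x=[6.0000 8.0000 14.0000] v=[0.0000 0.0000 0.0000]
Max displacement = 3.0000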